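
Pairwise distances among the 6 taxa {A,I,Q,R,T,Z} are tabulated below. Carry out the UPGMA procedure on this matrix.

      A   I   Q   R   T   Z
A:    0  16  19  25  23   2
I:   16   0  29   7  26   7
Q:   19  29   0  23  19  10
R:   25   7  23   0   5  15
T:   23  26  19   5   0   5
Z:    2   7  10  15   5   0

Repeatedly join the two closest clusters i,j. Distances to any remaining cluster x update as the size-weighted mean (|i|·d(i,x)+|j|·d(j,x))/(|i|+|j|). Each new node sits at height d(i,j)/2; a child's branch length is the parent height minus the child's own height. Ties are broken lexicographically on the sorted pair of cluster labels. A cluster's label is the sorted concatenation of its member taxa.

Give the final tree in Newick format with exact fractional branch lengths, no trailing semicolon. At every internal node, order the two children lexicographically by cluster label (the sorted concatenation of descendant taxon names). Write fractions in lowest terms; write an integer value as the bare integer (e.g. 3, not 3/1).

((((A:1,Z:1):19/4,I:23/4):8/3,(R:5/2,T:5/2):71/12):19/12,Q:10)

1. join A+Z (d=2) ⇒ AZ; edges |A|=1, |Z|=1
  updated: d(AZ,I)=23/2, d(AZ,Q)=29/2, d(AZ,R)=20, d(AZ,T)=14
2. join R+T (d=5) ⇒ RT; edges |R|=5/2, |T|=5/2
  updated: d(AZ,RT)=17, d(I,RT)=33/2, d(Q,RT)=21
3. join AZ+I (d=23/2) ⇒ AIZ; edges |AZ|=19/4, |I|=23/4
  updated: d(AIZ,Q)=58/3, d(AIZ,RT)=101/6
4. join AIZ+RT (d=101/6) ⇒ AIRTZ; edges |AIZ|=8/3, |RT|=71/12
  updated: d(AIRTZ,Q)=20
5. join AIRTZ+Q (d=20) ⇒ AIQRTZ; edges |AIRTZ|=19/12, |Q|=10
final tree: ((((A:1,Z:1):19/4,I:23/4):8/3,(R:5/2,T:5/2):71/12):19/12,Q:10)
total length: 113/3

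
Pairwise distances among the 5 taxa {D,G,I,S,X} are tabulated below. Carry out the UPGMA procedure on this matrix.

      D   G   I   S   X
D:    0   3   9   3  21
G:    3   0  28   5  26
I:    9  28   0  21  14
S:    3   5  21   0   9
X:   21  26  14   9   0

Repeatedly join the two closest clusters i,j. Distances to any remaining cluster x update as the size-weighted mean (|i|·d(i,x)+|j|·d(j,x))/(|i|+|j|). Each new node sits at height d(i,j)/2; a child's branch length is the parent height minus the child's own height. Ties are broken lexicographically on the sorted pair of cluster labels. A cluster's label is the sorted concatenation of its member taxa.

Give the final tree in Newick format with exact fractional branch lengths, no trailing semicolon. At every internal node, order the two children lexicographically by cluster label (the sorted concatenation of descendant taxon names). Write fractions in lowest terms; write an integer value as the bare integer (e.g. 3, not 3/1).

(((D:3/2,G:3/2):1/2,S:2):15/2,(I:7,X:7):5/2)

1. join D+G (d=3) ⇒ DG; edges |D|=3/2, |G|=3/2
  updated: d(DG,I)=37/2, d(DG,S)=4, d(DG,X)=47/2
2. join DG+S (d=4) ⇒ DGS; edges |DG|=1/2, |S|=2
  updated: d(DGS,I)=58/3, d(DGS,X)=56/3
3. join I+X (d=14) ⇒ IX; edges |I|=7, |X|=7
  updated: d(DGS,IX)=19
4. join DGS+IX (d=19) ⇒ DGISX; edges |DGS|=15/2, |IX|=5/2
final tree: (((D:3/2,G:3/2):1/2,S:2):15/2,(I:7,X:7):5/2)
total length: 59/2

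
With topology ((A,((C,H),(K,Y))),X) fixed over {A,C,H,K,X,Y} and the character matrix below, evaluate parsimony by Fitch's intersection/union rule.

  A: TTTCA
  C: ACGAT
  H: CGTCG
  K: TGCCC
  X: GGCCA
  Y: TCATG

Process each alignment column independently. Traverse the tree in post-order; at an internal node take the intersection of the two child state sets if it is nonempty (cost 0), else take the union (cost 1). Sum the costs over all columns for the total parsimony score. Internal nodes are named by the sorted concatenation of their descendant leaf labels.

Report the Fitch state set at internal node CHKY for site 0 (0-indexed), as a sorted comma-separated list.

A,C,T

CH@0: {A} ∪ {C} = {A,C} (union, +1)
KY@0: {T} ∩ {T} = {T} (intersection, +0)
CHKY@0: {A,C} ∪ {T} = {A,C,T} (union, +1)
ACHKY@0: {T} ∩ {A,C,T} = {T} (intersection, +0)
ACHKXY@0: {T} ∪ {G} = {G,T} (union, +1)
CH@1: {C} ∪ {G} = {C,G} (union, +1)
KY@1: {G} ∪ {C} = {C,G} (union, +1)
CHKY@1: {C,G} ∩ {C,G} = {C,G} (intersection, +0)
ACHKY@1: {T} ∪ {C,G} = {C,G,T} (union, +1)
ACHKXY@1: {C,G,T} ∩ {G} = {G} (intersection, +0)
CH@2: {G} ∪ {T} = {G,T} (union, +1)
KY@2: {C} ∪ {A} = {A,C} (union, +1)
CHKY@2: {G,T} ∪ {A,C} = {A,C,G,T} (union, +1)
ACHKY@2: {T} ∩ {A,C,G,T} = {T} (intersection, +0)
ACHKXY@2: {T} ∪ {C} = {C,T} (union, +1)
CH@3: {A} ∪ {C} = {A,C} (union, +1)
KY@3: {C} ∪ {T} = {C,T} (union, +1)
CHKY@3: {A,C} ∩ {C,T} = {C} (intersection, +0)
ACHKY@3: {C} ∩ {C} = {C} (intersection, +0)
ACHKXY@3: {C} ∩ {C} = {C} (intersection, +0)
CH@4: {T} ∪ {G} = {G,T} (union, +1)
KY@4: {C} ∪ {G} = {C,G} (union, +1)
CHKY@4: {G,T} ∩ {C,G} = {G} (intersection, +0)
ACHKY@4: {A} ∪ {G} = {A,G} (union, +1)
ACHKXY@4: {A,G} ∩ {A} = {A} (intersection, +0)
per-site changes: [3, 3, 4, 2, 3]; total = 15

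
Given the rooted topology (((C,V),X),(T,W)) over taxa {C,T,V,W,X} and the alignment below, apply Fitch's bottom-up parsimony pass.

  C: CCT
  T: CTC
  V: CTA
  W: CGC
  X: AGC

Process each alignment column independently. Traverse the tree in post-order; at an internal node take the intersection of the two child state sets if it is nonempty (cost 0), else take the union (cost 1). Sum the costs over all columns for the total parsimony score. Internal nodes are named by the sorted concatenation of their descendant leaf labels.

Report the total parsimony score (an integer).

[col 0] CV: children C:{C}, V:{C} ∩→ {C}; cost 0
[col 0] CVX: children CV:{C}, X:{A} ∪→ {A,C}; cost 1
[col 0] TW: children T:{C}, W:{C} ∩→ {C}; cost 0
[col 0] CTVWX: children CVX:{A,C}, TW:{C} ∩→ {C}; cost 0
[col 1] CV: children C:{C}, V:{T} ∪→ {C,T}; cost 1
[col 1] CVX: children CV:{C,T}, X:{G} ∪→ {C,G,T}; cost 1
[col 1] TW: children T:{T}, W:{G} ∪→ {G,T}; cost 1
[col 1] CTVWX: children CVX:{C,G,T}, TW:{G,T} ∩→ {G,T}; cost 0
[col 2] CV: children C:{T}, V:{A} ∪→ {A,T}; cost 1
[col 2] CVX: children CV:{A,T}, X:{C} ∪→ {A,C,T}; cost 1
[col 2] TW: children T:{C}, W:{C} ∩→ {C}; cost 0
[col 2] CTVWX: children CVX:{A,C,T}, TW:{C} ∩→ {C}; cost 0
per-site changes: [1, 3, 2]; total = 6

6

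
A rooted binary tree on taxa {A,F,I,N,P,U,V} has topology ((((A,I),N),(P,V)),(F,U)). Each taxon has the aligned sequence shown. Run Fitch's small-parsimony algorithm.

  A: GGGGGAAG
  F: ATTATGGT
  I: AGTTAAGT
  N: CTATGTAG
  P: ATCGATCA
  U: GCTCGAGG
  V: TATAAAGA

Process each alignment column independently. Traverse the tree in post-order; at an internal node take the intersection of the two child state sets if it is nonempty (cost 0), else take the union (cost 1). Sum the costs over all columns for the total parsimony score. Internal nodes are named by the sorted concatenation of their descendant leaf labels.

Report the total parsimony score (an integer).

site 0, node AI: A={G} ∪ I={A} → {A,G} (+1)
site 0, node AIN: AI={A,G} ∪ N={C} → {A,C,G} (+1)
site 0, node PV: P={A} ∪ V={T} → {A,T} (+1)
site 0, node AINPV: AIN={A,C,G} ∩ PV={A,T} → {A} (+0)
site 0, node FU: F={A} ∪ U={G} → {A,G} (+1)
site 0, node AFINPUV: AINPV={A} ∩ FU={A,G} → {A} (+0)
site 1, node AI: A={G} ∩ I={G} → {G} (+0)
site 1, node AIN: AI={G} ∪ N={T} → {G,T} (+1)
site 1, node PV: P={T} ∪ V={A} → {A,T} (+1)
site 1, node AINPV: AIN={G,T} ∩ PV={A,T} → {T} (+0)
site 1, node FU: F={T} ∪ U={C} → {C,T} (+1)
site 1, node AFINPUV: AINPV={T} ∩ FU={C,T} → {T} (+0)
site 2, node AI: A={G} ∪ I={T} → {G,T} (+1)
site 2, node AIN: AI={G,T} ∪ N={A} → {A,G,T} (+1)
site 2, node PV: P={C} ∪ V={T} → {C,T} (+1)
site 2, node AINPV: AIN={A,G,T} ∩ PV={C,T} → {T} (+0)
site 2, node FU: F={T} ∩ U={T} → {T} (+0)
site 2, node AFINPUV: AINPV={T} ∩ FU={T} → {T} (+0)
site 3, node AI: A={G} ∪ I={T} → {G,T} (+1)
site 3, node AIN: AI={G,T} ∩ N={T} → {T} (+0)
site 3, node PV: P={G} ∪ V={A} → {A,G} (+1)
site 3, node AINPV: AIN={T} ∪ PV={A,G} → {A,G,T} (+1)
site 3, node FU: F={A} ∪ U={C} → {A,C} (+1)
site 3, node AFINPUV: AINPV={A,G,T} ∩ FU={A,C} → {A} (+0)
site 4, node AI: A={G} ∪ I={A} → {A,G} (+1)
site 4, node AIN: AI={A,G} ∩ N={G} → {G} (+0)
site 4, node PV: P={A} ∩ V={A} → {A} (+0)
site 4, node AINPV: AIN={G} ∪ PV={A} → {A,G} (+1)
site 4, node FU: F={T} ∪ U={G} → {G,T} (+1)
site 4, node AFINPUV: AINPV={A,G} ∩ FU={G,T} → {G} (+0)
site 5, node AI: A={A} ∩ I={A} → {A} (+0)
site 5, node AIN: AI={A} ∪ N={T} → {A,T} (+1)
site 5, node PV: P={T} ∪ V={A} → {A,T} (+1)
site 5, node AINPV: AIN={A,T} ∩ PV={A,T} → {A,T} (+0)
site 5, node FU: F={G} ∪ U={A} → {A,G} (+1)
site 5, node AFINPUV: AINPV={A,T} ∩ FU={A,G} → {A} (+0)
site 6, node AI: A={A} ∪ I={G} → {A,G} (+1)
site 6, node AIN: AI={A,G} ∩ N={A} → {A} (+0)
site 6, node PV: P={C} ∪ V={G} → {C,G} (+1)
site 6, node AINPV: AIN={A} ∪ PV={C,G} → {A,C,G} (+1)
site 6, node FU: F={G} ∩ U={G} → {G} (+0)
site 6, node AFINPUV: AINPV={A,C,G} ∩ FU={G} → {G} (+0)
site 7, node AI: A={G} ∪ I={T} → {G,T} (+1)
site 7, node AIN: AI={G,T} ∩ N={G} → {G} (+0)
site 7, node PV: P={A} ∩ V={A} → {A} (+0)
site 7, node AINPV: AIN={G} ∪ PV={A} → {A,G} (+1)
site 7, node FU: F={T} ∪ U={G} → {G,T} (+1)
site 7, node AFINPUV: AINPV={A,G} ∩ FU={G,T} → {G} (+0)
per-site changes: [4, 3, 3, 4, 3, 3, 3, 3]; total = 26

26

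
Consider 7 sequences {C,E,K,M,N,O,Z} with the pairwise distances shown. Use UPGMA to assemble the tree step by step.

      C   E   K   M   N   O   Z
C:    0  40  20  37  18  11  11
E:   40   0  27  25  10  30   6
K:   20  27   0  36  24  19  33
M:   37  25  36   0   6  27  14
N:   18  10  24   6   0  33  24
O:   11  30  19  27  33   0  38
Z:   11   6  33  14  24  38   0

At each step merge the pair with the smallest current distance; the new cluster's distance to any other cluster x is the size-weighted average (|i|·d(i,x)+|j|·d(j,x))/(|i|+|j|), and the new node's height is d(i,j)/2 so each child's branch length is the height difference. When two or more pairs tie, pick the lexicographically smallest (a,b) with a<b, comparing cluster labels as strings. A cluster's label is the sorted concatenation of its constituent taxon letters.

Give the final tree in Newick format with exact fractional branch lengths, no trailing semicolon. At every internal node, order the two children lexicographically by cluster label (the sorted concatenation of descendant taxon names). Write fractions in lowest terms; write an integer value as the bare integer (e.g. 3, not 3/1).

step 1: merge (E,Z) at d=6; branch lengths E→3, Z→3; new cluster EZ
  updated: d(C,EZ)=51/2, d(EZ,K)=30, d(EZ,M)=39/2, d(EZ,N)=17, d(EZ,O)=34
step 2: merge (M,N) at d=6; branch lengths M→3, N→3; new cluster MN
  updated: d(C,MN)=55/2, d(EZ,MN)=73/4, d(K,MN)=30, d(MN,O)=30
step 3: merge (C,O) at d=11; branch lengths C→11/2, O→11/2; new cluster CO
  updated: d(CO,EZ)=119/4, d(CO,K)=39/2, d(CO,MN)=115/4
step 4: merge (EZ,MN) at d=73/4; branch lengths EZ→49/8, MN→49/8; new cluster EMNZ
  updated: d(CO,EMNZ)=117/4, d(EMNZ,K)=30
step 5: merge (CO,K) at d=39/2; branch lengths CO→17/4, K→39/4; new cluster CKO
  updated: d(CKO,EMNZ)=59/2
step 6: merge (CKO,EMNZ) at d=59/2; branch lengths CKO→5, EMNZ→45/8; new cluster CEKMNOZ
final tree: (((C:11/2,O:11/2):17/4,K:39/4):5,((E:3,Z:3):49/8,(M:3,N:3):49/8):45/8)
total length: 479/8

(((C:11/2,O:11/2):17/4,K:39/4):5,((E:3,Z:3):49/8,(M:3,N:3):49/8):45/8)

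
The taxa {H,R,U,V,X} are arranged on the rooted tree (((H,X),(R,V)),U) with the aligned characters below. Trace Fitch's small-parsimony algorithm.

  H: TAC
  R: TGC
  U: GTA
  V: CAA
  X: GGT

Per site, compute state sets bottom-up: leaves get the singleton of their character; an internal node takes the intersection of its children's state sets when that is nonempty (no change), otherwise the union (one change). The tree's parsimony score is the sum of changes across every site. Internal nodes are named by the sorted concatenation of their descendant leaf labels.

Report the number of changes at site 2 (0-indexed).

[col 0] HX: children H:{T}, X:{G} ∪→ {G,T}; cost 1
[col 0] RV: children R:{T}, V:{C} ∪→ {C,T}; cost 1
[col 0] HRVX: children HX:{G,T}, RV:{C,T} ∩→ {T}; cost 0
[col 0] HRUVX: children HRVX:{T}, U:{G} ∪→ {G,T}; cost 1
[col 1] HX: children H:{A}, X:{G} ∪→ {A,G}; cost 1
[col 1] RV: children R:{G}, V:{A} ∪→ {A,G}; cost 1
[col 1] HRVX: children HX:{A,G}, RV:{A,G} ∩→ {A,G}; cost 0
[col 1] HRUVX: children HRVX:{A,G}, U:{T} ∪→ {A,G,T}; cost 1
[col 2] HX: children H:{C}, X:{T} ∪→ {C,T}; cost 1
[col 2] RV: children R:{C}, V:{A} ∪→ {A,C}; cost 1
[col 2] HRVX: children HX:{C,T}, RV:{A,C} ∩→ {C}; cost 0
[col 2] HRUVX: children HRVX:{C}, U:{A} ∪→ {A,C}; cost 1
per-site changes: [3, 3, 3]; total = 9

3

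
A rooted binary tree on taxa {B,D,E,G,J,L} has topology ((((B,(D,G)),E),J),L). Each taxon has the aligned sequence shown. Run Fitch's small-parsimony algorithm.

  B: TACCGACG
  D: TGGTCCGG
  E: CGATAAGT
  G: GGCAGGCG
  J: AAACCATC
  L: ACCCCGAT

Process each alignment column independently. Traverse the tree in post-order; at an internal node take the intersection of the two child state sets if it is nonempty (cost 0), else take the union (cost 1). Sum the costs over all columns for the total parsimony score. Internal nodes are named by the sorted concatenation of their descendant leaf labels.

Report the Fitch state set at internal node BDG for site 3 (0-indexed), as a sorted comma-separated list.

A,C,T

[col 0] DG: children D:{T}, G:{G} ∪→ {G,T}; cost 1
[col 0] BDG: children B:{T}, DG:{G,T} ∩→ {T}; cost 0
[col 0] BDEG: children BDG:{T}, E:{C} ∪→ {C,T}; cost 1
[col 0] BDEGJ: children BDEG:{C,T}, J:{A} ∪→ {A,C,T}; cost 1
[col 0] BDEGJL: children BDEGJ:{A,C,T}, L:{A} ∩→ {A}; cost 0
[col 1] DG: children D:{G}, G:{G} ∩→ {G}; cost 0
[col 1] BDG: children B:{A}, DG:{G} ∪→ {A,G}; cost 1
[col 1] BDEG: children BDG:{A,G}, E:{G} ∩→ {G}; cost 0
[col 1] BDEGJ: children BDEG:{G}, J:{A} ∪→ {A,G}; cost 1
[col 1] BDEGJL: children BDEGJ:{A,G}, L:{C} ∪→ {A,C,G}; cost 1
[col 2] DG: children D:{G}, G:{C} ∪→ {C,G}; cost 1
[col 2] BDG: children B:{C}, DG:{C,G} ∩→ {C}; cost 0
[col 2] BDEG: children BDG:{C}, E:{A} ∪→ {A,C}; cost 1
[col 2] BDEGJ: children BDEG:{A,C}, J:{A} ∩→ {A}; cost 0
[col 2] BDEGJL: children BDEGJ:{A}, L:{C} ∪→ {A,C}; cost 1
[col 3] DG: children D:{T}, G:{A} ∪→ {A,T}; cost 1
[col 3] BDG: children B:{C}, DG:{A,T} ∪→ {A,C,T}; cost 1
[col 3] BDEG: children BDG:{A,C,T}, E:{T} ∩→ {T}; cost 0
[col 3] BDEGJ: children BDEG:{T}, J:{C} ∪→ {C,T}; cost 1
[col 3] BDEGJL: children BDEGJ:{C,T}, L:{C} ∩→ {C}; cost 0
[col 4] DG: children D:{C}, G:{G} ∪→ {C,G}; cost 1
[col 4] BDG: children B:{G}, DG:{C,G} ∩→ {G}; cost 0
[col 4] BDEG: children BDG:{G}, E:{A} ∪→ {A,G}; cost 1
[col 4] BDEGJ: children BDEG:{A,G}, J:{C} ∪→ {A,C,G}; cost 1
[col 4] BDEGJL: children BDEGJ:{A,C,G}, L:{C} ∩→ {C}; cost 0
[col 5] DG: children D:{C}, G:{G} ∪→ {C,G}; cost 1
[col 5] BDG: children B:{A}, DG:{C,G} ∪→ {A,C,G}; cost 1
[col 5] BDEG: children BDG:{A,C,G}, E:{A} ∩→ {A}; cost 0
[col 5] BDEGJ: children BDEG:{A}, J:{A} ∩→ {A}; cost 0
[col 5] BDEGJL: children BDEGJ:{A}, L:{G} ∪→ {A,G}; cost 1
[col 6] DG: children D:{G}, G:{C} ∪→ {C,G}; cost 1
[col 6] BDG: children B:{C}, DG:{C,G} ∩→ {C}; cost 0
[col 6] BDEG: children BDG:{C}, E:{G} ∪→ {C,G}; cost 1
[col 6] BDEGJ: children BDEG:{C,G}, J:{T} ∪→ {C,G,T}; cost 1
[col 6] BDEGJL: children BDEGJ:{C,G,T}, L:{A} ∪→ {A,C,G,T}; cost 1
[col 7] DG: children D:{G}, G:{G} ∩→ {G}; cost 0
[col 7] BDG: children B:{G}, DG:{G} ∩→ {G}; cost 0
[col 7] BDEG: children BDG:{G}, E:{T} ∪→ {G,T}; cost 1
[col 7] BDEGJ: children BDEG:{G,T}, J:{C} ∪→ {C,G,T}; cost 1
[col 7] BDEGJL: children BDEGJ:{C,G,T}, L:{T} ∩→ {T}; cost 0
per-site changes: [3, 3, 3, 3, 3, 3, 4, 2]; total = 24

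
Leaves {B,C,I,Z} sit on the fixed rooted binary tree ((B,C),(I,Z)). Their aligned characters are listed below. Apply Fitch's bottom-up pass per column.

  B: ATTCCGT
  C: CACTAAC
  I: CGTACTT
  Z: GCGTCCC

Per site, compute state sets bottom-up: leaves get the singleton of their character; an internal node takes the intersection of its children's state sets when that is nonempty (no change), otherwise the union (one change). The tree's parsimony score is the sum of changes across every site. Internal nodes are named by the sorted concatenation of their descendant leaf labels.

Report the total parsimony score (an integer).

15

BC@0: {A} ∪ {C} = {A,C} (union, +1)
IZ@0: {C} ∪ {G} = {C,G} (union, +1)
BCIZ@0: {A,C} ∩ {C,G} = {C} (intersection, +0)
BC@1: {T} ∪ {A} = {A,T} (union, +1)
IZ@1: {G} ∪ {C} = {C,G} (union, +1)
BCIZ@1: {A,T} ∪ {C,G} = {A,C,G,T} (union, +1)
BC@2: {T} ∪ {C} = {C,T} (union, +1)
IZ@2: {T} ∪ {G} = {G,T} (union, +1)
BCIZ@2: {C,T} ∩ {G,T} = {T} (intersection, +0)
BC@3: {C} ∪ {T} = {C,T} (union, +1)
IZ@3: {A} ∪ {T} = {A,T} (union, +1)
BCIZ@3: {C,T} ∩ {A,T} = {T} (intersection, +0)
BC@4: {C} ∪ {A} = {A,C} (union, +1)
IZ@4: {C} ∩ {C} = {C} (intersection, +0)
BCIZ@4: {A,C} ∩ {C} = {C} (intersection, +0)
BC@5: {G} ∪ {A} = {A,G} (union, +1)
IZ@5: {T} ∪ {C} = {C,T} (union, +1)
BCIZ@5: {A,G} ∪ {C,T} = {A,C,G,T} (union, +1)
BC@6: {T} ∪ {C} = {C,T} (union, +1)
IZ@6: {T} ∪ {C} = {C,T} (union, +1)
BCIZ@6: {C,T} ∩ {C,T} = {C,T} (intersection, +0)
per-site changes: [2, 3, 2, 2, 1, 3, 2]; total = 15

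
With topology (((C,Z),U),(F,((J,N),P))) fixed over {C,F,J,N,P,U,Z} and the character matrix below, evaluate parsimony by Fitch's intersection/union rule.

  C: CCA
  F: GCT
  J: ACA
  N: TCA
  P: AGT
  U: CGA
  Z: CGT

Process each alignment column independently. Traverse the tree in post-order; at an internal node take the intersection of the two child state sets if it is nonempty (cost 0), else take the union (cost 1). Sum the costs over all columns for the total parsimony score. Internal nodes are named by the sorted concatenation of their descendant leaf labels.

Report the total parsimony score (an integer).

site 0, node CZ: C={C} ∩ Z={C} → {C} (+0)
site 0, node CUZ: CZ={C} ∩ U={C} → {C} (+0)
site 0, node JN: J={A} ∪ N={T} → {A,T} (+1)
site 0, node JNP: JN={A,T} ∩ P={A} → {A} (+0)
site 0, node FJNP: F={G} ∪ JNP={A} → {A,G} (+1)
site 0, node CFJNPUZ: CUZ={C} ∪ FJNP={A,G} → {A,C,G} (+1)
site 1, node CZ: C={C} ∪ Z={G} → {C,G} (+1)
site 1, node CUZ: CZ={C,G} ∩ U={G} → {G} (+0)
site 1, node JN: J={C} ∩ N={C} → {C} (+0)
site 1, node JNP: JN={C} ∪ P={G} → {C,G} (+1)
site 1, node FJNP: F={C} ∩ JNP={C,G} → {C} (+0)
site 1, node CFJNPUZ: CUZ={G} ∪ FJNP={C} → {C,G} (+1)
site 2, node CZ: C={A} ∪ Z={T} → {A,T} (+1)
site 2, node CUZ: CZ={A,T} ∩ U={A} → {A} (+0)
site 2, node JN: J={A} ∩ N={A} → {A} (+0)
site 2, node JNP: JN={A} ∪ P={T} → {A,T} (+1)
site 2, node FJNP: F={T} ∩ JNP={A,T} → {T} (+0)
site 2, node CFJNPUZ: CUZ={A} ∪ FJNP={T} → {A,T} (+1)
per-site changes: [3, 3, 3]; total = 9

9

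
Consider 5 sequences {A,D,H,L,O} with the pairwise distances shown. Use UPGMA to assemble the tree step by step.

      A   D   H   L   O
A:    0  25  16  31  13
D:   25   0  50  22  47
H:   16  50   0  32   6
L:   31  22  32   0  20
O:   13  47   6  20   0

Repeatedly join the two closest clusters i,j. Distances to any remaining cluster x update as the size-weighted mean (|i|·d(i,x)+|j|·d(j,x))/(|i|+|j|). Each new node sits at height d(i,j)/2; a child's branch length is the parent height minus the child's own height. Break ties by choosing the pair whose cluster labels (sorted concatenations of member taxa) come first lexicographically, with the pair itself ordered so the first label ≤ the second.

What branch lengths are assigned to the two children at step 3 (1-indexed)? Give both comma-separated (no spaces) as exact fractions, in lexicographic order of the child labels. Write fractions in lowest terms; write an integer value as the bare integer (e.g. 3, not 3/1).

11,11

step 1: merge (H,O) at d=6; branch lengths H→3, O→3; new cluster HO
  updated: d(A,HO)=29/2, d(D,HO)=97/2, d(HO,L)=26
step 2: merge (A,HO) at d=29/2; branch lengths A→29/4, HO→17/4; new cluster AHO
  updated: d(AHO,D)=122/3, d(AHO,L)=83/3
step 3: merge (D,L) at d=22; branch lengths D→11, L→11; new cluster DL
  updated: d(AHO,DL)=205/6
step 4: merge (AHO,DL) at d=205/6; branch lengths AHO→59/6, DL→73/12; new cluster ADHLO
final tree: ((A:29/4,(H:3,O:3):17/4):59/6,(D:11,L:11):73/12)
total length: 665/12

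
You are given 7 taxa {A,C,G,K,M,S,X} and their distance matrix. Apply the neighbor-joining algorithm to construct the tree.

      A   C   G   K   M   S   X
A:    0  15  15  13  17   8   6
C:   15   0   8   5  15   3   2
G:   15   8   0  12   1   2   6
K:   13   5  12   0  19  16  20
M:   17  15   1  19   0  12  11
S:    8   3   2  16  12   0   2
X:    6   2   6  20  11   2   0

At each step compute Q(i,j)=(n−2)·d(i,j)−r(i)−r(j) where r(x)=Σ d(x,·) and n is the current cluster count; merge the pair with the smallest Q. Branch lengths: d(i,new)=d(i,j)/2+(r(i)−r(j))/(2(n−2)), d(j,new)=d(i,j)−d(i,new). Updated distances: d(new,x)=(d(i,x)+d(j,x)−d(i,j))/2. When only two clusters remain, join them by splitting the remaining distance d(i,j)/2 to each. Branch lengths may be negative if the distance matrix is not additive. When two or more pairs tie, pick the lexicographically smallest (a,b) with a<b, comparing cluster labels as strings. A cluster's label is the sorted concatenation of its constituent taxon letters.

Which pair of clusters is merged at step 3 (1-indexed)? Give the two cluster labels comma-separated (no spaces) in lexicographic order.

iteration 1: select G,M (d=1, Q=-114); attach at lengths (-13/5, 18/5); label the merged cluster GM
  updated: d(A,GM)=31/2, d(C,GM)=11, d(GM,K)=15, d(GM,S)=13/2, d(GM,X)=8
iteration 2: select C,K (d=5, Q=-85); attach at lengths (-13/8, 53/8); label the merged cluster CK
  updated: d(A,CK)=23/2, d(CK,GM)=21/2, d(CK,S)=7, d(CK,X)=17/2
iteration 3: select A,X (d=6, Q=-95/2); attach at lengths (23/4, 1/4); label the merged cluster AX
  updated: d(AX,CK)=7, d(AX,GM)=35/4, d(AX,S)=2
iteration 4: select AX,S (d=2, Q=-117/4); attach at lengths (25/16, 7/16); label the merged cluster ASX
  updated: d(ASX,CK)=6, d(ASX,GM)=53/8
iteration 5: select ASX,CK (d=6, Q=-185/8); attach at lengths (17/16, 79/16); label the merged cluster ACKSX
  updated: d(ACKSX,GM)=89/16
iteration 6: select ACKSX,GM (d=89/16); attach at lengths (89/32, 89/32); label the merged cluster ACGKMSX
final tree: ((((A:23/4,X:1/4):25/16,S:7/16):17/16,(C:-13/8,K:53/8):79/16):89/32,(G:-13/5,M:18/5):89/32)
total length: 409/16

A,X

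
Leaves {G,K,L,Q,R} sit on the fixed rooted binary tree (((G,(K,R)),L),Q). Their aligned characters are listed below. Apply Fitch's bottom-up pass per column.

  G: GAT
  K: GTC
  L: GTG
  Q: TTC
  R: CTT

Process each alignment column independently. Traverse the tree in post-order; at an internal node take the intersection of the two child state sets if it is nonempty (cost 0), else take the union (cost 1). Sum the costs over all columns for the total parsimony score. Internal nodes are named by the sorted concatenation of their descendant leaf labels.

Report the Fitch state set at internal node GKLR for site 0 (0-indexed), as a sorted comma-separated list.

KR@0: {G} ∪ {C} = {C,G} (union, +1)
GKR@0: {G} ∩ {C,G} = {G} (intersection, +0)
GKLR@0: {G} ∩ {G} = {G} (intersection, +0)
GKLQR@0: {G} ∪ {T} = {G,T} (union, +1)
KR@1: {T} ∩ {T} = {T} (intersection, +0)
GKR@1: {A} ∪ {T} = {A,T} (union, +1)
GKLR@1: {A,T} ∩ {T} = {T} (intersection, +0)
GKLQR@1: {T} ∩ {T} = {T} (intersection, +0)
KR@2: {C} ∪ {T} = {C,T} (union, +1)
GKR@2: {T} ∩ {C,T} = {T} (intersection, +0)
GKLR@2: {T} ∪ {G} = {G,T} (union, +1)
GKLQR@2: {G,T} ∪ {C} = {C,G,T} (union, +1)
per-site changes: [2, 1, 3]; total = 6

G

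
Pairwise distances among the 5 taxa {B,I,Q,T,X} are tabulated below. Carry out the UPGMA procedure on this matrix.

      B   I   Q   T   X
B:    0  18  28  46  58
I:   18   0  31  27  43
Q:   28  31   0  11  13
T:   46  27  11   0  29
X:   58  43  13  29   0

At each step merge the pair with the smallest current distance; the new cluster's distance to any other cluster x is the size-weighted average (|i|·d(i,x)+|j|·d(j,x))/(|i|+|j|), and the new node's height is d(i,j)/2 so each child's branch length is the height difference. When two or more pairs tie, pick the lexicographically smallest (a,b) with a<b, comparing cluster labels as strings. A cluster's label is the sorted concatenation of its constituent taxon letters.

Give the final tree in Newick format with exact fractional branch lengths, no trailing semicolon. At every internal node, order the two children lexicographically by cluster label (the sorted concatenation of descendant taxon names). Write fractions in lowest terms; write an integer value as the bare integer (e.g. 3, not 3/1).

1. join Q+T (d=11) ⇒ QT; edges |Q|=11/2, |T|=11/2
  updated: d(B,QT)=37, d(I,QT)=29, d(QT,X)=21
2. join B+I (d=18) ⇒ BI; edges |B|=9, |I|=9
  updated: d(BI,QT)=33, d(BI,X)=101/2
3. join QT+X (d=21) ⇒ QTX; edges |QT|=5, |X|=21/2
  updated: d(BI,QTX)=233/6
4. join BI+QTX (d=233/6) ⇒ BIQTX; edges |BI|=125/12, |QTX|=107/12
final tree: ((B:9,I:9):125/12,((Q:11/2,T:11/2):5,X:21/2):107/12)
total length: 383/6

((B:9,I:9):125/12,((Q:11/2,T:11/2):5,X:21/2):107/12)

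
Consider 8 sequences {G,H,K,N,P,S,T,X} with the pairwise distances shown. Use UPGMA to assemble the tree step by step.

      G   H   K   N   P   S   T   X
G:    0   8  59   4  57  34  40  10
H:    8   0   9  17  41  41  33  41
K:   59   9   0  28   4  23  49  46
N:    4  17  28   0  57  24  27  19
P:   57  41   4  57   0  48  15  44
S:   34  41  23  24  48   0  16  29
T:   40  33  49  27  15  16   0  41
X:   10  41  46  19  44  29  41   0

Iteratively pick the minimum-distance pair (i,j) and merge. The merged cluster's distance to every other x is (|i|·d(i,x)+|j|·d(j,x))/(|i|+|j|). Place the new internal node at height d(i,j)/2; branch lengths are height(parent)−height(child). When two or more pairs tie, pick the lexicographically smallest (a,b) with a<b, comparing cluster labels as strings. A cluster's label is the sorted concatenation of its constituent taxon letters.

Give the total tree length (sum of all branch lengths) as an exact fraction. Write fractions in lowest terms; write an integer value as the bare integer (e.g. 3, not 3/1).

4147/48

1. join G+N (d=4) ⇒ GN; edges |G|=2, |N|=2
  updated: d(GN,H)=25/2, d(GN,K)=87/2, d(GN,P)=57, d(GN,S)=29, d(GN,T)=67/2, d(GN,X)=29/2
2. join K+P (d=4) ⇒ KP; edges |K|=2, |P|=2
  updated: d(GN,KP)=201/4, d(H,KP)=25, d(KP,S)=71/2, d(KP,T)=32, d(KP,X)=45
3. join GN+H (d=25/2) ⇒ GHN; edges |GN|=17/4, |H|=25/4
  updated: d(GHN,KP)=251/6, d(GHN,S)=33, d(GHN,T)=100/3, d(GHN,X)=70/3
4. join S+T (d=16) ⇒ ST; edges |S|=8, |T|=8
  updated: d(GHN,ST)=199/6, d(KP,ST)=135/4, d(ST,X)=35
5. join GHN+X (d=70/3) ⇒ GHNX; edges |GHN|=65/12, |X|=35/3
  updated: d(GHNX,KP)=341/8, d(GHNX,ST)=269/8
6. join GHNX+ST (d=269/8) ⇒ GHNSTX; edges |GHNX|=247/48, |ST|=141/16
  updated: d(GHNSTX,KP)=119/3
7. join GHNSTX+KP (d=119/3) ⇒ GHKNPSTX; edges |GHNSTX|=145/48, |KP|=107/6
final tree: (((((G:2,N:2):17/4,H:25/4):65/12,X:35/3):247/48,(S:8,T:8):141/16):145/48,(K:2,P:2):107/6)
total length: 4147/48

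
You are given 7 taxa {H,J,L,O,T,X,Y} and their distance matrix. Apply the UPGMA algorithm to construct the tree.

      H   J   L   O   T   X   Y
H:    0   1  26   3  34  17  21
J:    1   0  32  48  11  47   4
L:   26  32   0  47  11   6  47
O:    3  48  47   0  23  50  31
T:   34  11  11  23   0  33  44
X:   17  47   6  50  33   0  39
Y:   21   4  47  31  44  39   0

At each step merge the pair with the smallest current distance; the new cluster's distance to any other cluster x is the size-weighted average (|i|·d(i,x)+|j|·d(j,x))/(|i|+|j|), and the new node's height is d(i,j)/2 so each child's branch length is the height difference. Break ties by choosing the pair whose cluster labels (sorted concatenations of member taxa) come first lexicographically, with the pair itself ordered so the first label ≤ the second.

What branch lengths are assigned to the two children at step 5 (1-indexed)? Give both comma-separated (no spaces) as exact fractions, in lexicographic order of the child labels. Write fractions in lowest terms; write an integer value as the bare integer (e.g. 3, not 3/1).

89/12,41/3

1. join H+J (d=1) ⇒ HJ; edges |H|=1/2, |J|=1/2
  updated: d(HJ,L)=29, d(HJ,O)=51/2, d(HJ,T)=45/2, d(HJ,X)=32, d(HJ,Y)=25/2
2. join L+X (d=6) ⇒ LX; edges |L|=3, |X|=3
  updated: d(HJ,LX)=61/2, d(LX,O)=97/2, d(LX,T)=22, d(LX,Y)=43
3. join HJ+Y (d=25/2) ⇒ HJY; edges |HJ|=23/4, |Y|=25/4
  updated: d(HJY,LX)=104/3, d(HJY,O)=82/3, d(HJY,T)=89/3
4. join LX+T (d=22) ⇒ LTX; edges |LX|=8, |T|=11
  updated: d(HJY,LTX)=33, d(LTX,O)=40
5. join HJY+O (d=82/3) ⇒ HJOY; edges |HJY|=89/12, |O|=41/3
  updated: d(HJOY,LTX)=139/4
6. join HJOY+LTX (d=139/4) ⇒ HJLOTXY; edges |HJOY|=89/24, |LTX|=51/8
final tree: ((((H:1/2,J:1/2):23/4,Y:25/4):89/12,O:41/3):89/24,((L:3,X:3):8,T:11):51/8)
total length: 415/6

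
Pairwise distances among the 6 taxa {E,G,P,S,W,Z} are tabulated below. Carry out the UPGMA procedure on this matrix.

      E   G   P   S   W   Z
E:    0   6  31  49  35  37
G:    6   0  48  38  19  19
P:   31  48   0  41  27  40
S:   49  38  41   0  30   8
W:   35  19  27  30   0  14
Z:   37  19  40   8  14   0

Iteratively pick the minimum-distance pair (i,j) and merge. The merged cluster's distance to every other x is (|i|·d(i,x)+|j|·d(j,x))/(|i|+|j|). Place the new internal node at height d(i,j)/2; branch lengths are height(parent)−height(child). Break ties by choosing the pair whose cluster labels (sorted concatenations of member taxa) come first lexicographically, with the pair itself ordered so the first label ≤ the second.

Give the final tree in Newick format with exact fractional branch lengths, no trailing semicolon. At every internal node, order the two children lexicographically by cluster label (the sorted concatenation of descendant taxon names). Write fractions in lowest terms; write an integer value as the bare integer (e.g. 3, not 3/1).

(((E:3,G:3):161/12,((S:4,Z:4):7,W:11):65/12):137/60,P:187/10)

1. join E+G (d=6) ⇒ EG; edges |E|=3, |G|=3
  updated: d(EG,P)=79/2, d(EG,S)=87/2, d(EG,W)=27, d(EG,Z)=28
2. join S+Z (d=8) ⇒ SZ; edges |S|=4, |Z|=4
  updated: d(EG,SZ)=143/4, d(P,SZ)=81/2, d(SZ,W)=22
3. join SZ+W (d=22) ⇒ SWZ; edges |SZ|=7, |W|=11
  updated: d(EG,SWZ)=197/6, d(P,SWZ)=36
4. join EG+SWZ (d=197/6) ⇒ EGSWZ; edges |EG|=161/12, |SWZ|=65/12
  updated: d(EGSWZ,P)=187/5
5. join EGSWZ+P (d=187/5) ⇒ EGPSWZ; edges |EGSWZ|=137/60, |P|=187/10
final tree: (((E:3,G:3):161/12,((S:4,Z:4):7,W:11):65/12):137/60,P:187/10)
total length: 4309/60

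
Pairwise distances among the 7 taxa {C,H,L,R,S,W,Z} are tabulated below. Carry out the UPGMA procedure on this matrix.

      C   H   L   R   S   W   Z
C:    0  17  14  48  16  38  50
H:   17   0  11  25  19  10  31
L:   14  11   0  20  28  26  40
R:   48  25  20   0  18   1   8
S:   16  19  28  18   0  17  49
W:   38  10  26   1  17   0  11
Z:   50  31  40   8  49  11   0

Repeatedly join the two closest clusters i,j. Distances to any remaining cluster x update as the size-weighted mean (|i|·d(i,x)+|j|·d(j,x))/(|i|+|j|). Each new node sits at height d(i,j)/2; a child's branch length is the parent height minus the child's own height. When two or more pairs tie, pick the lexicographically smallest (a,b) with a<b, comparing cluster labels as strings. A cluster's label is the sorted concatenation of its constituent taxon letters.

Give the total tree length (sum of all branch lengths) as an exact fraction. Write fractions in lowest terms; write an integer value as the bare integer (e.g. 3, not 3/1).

iteration 1: select R,W (d=1); attach at lengths (1/2, 1/2); label the merged cluster RW
  updated: d(C,RW)=43, d(H,RW)=35/2, d(L,RW)=23, d(RW,S)=35/2, d(RW,Z)=19/2
iteration 2: select RW,Z (d=19/2); attach at lengths (17/4, 19/4); label the merged cluster RWZ
  updated: d(C,RWZ)=136/3, d(H,RWZ)=22, d(L,RWZ)=86/3, d(RWZ,S)=28
iteration 3: select H,L (d=11); attach at lengths (11/2, 11/2); label the merged cluster HL
  updated: d(C,HL)=31/2, d(HL,RWZ)=76/3, d(HL,S)=47/2
iteration 4: select C,HL (d=31/2); attach at lengths (31/4, 9/4); label the merged cluster CHL
  updated: d(CHL,RWZ)=32, d(CHL,S)=21
iteration 5: select CHL,S (d=21); attach at lengths (11/4, 21/2); label the merged cluster CHLS
  updated: d(CHLS,RWZ)=31
iteration 6: select CHLS,RWZ (d=31); attach at lengths (5, 43/4); label the merged cluster CHLRSWZ
final tree: (((C:31/4,(H:11/2,L:11/2):9/4):11/4,S:21/2):5,((R:1/2,W:1/2):17/4,Z:19/4):43/4)
total length: 60

60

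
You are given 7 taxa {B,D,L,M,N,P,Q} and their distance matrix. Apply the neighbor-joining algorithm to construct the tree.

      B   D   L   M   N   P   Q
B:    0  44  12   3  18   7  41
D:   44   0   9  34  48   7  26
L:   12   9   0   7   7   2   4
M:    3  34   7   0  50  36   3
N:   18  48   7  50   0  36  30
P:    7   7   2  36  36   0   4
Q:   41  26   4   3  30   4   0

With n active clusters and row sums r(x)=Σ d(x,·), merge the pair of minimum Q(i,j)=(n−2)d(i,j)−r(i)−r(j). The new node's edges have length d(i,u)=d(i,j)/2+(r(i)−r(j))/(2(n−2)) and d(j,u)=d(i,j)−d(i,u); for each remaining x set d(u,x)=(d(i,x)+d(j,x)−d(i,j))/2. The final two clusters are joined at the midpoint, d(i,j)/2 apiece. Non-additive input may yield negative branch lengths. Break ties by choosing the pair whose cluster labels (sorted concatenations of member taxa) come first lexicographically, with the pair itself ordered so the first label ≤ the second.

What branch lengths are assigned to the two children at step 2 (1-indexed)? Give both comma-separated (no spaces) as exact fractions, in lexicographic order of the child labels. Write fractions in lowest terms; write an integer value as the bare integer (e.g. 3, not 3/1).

173/16,-61/16

iteration 1: select B,M (d=3, Q=-243); attach at lengths (7/10, 23/10); label the merged cluster BM
  updated: d(BM,D)=75/2, d(BM,L)=8, d(BM,N)=65/2, d(BM,P)=20, d(BM,Q)=41/2
iteration 2: select D,P (d=7, Q=-337/2); attach at lengths (173/16, -61/16); label the merged cluster DP
  updated: d(BM,DP)=101/4, d(DP,L)=2, d(DP,N)=77/2, d(DP,Q)=23/2
iteration 3: select DP,Q (d=23/2, Q=-435/4); attach at lengths (61/8, 31/8); label the merged cluster DPQ
  updated: d(BM,DPQ)=137/8, d(DPQ,L)=-11/4, d(DPQ,N)=57/2
iteration 4: select BM,DPQ (d=137/8, Q=-265/4); attach at lengths (49/4, 39/8); label the merged cluster BDMPQ
  updated: d(BDMPQ,L)=-95/16, d(BDMPQ,N)=351/16
iteration 5: select BDMPQ,L (d=-95/16, Q=-23); attach at lengths (9/2, -167/16); label the merged cluster BDLMPQ
  updated: d(BDLMPQ,N)=279/16
iteration 6: select BDLMPQ,N (d=279/16); attach at lengths (279/32, 279/32); label the merged cluster BDLMNPQ
final tree: ((((B:7/10,M:23/10):49/4,((D:173/16,P:-61/16):61/8,Q:31/8):39/8):9/2,L:-167/16):279/32,N:279/32)
total length: 401/8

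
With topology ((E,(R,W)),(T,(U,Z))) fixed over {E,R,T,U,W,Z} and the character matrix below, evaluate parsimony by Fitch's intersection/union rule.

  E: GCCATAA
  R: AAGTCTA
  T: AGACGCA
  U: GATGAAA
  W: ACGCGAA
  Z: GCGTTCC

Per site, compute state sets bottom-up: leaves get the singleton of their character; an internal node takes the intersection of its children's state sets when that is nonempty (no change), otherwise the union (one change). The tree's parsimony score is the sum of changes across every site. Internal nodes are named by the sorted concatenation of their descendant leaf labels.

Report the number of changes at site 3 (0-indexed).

[col 0] RW: children R:{A}, W:{A} ∩→ {A}; cost 0
[col 0] ERW: children E:{G}, RW:{A} ∪→ {A,G}; cost 1
[col 0] UZ: children U:{G}, Z:{G} ∩→ {G}; cost 0
[col 0] TUZ: children T:{A}, UZ:{G} ∪→ {A,G}; cost 1
[col 0] ERTUWZ: children ERW:{A,G}, TUZ:{A,G} ∩→ {A,G}; cost 0
[col 1] RW: children R:{A}, W:{C} ∪→ {A,C}; cost 1
[col 1] ERW: children E:{C}, RW:{A,C} ∩→ {C}; cost 0
[col 1] UZ: children U:{A}, Z:{C} ∪→ {A,C}; cost 1
[col 1] TUZ: children T:{G}, UZ:{A,C} ∪→ {A,C,G}; cost 1
[col 1] ERTUWZ: children ERW:{C}, TUZ:{A,C,G} ∩→ {C}; cost 0
[col 2] RW: children R:{G}, W:{G} ∩→ {G}; cost 0
[col 2] ERW: children E:{C}, RW:{G} ∪→ {C,G}; cost 1
[col 2] UZ: children U:{T}, Z:{G} ∪→ {G,T}; cost 1
[col 2] TUZ: children T:{A}, UZ:{G,T} ∪→ {A,G,T}; cost 1
[col 2] ERTUWZ: children ERW:{C,G}, TUZ:{A,G,T} ∩→ {G}; cost 0
[col 3] RW: children R:{T}, W:{C} ∪→ {C,T}; cost 1
[col 3] ERW: children E:{A}, RW:{C,T} ∪→ {A,C,T}; cost 1
[col 3] UZ: children U:{G}, Z:{T} ∪→ {G,T}; cost 1
[col 3] TUZ: children T:{C}, UZ:{G,T} ∪→ {C,G,T}; cost 1
[col 3] ERTUWZ: children ERW:{A,C,T}, TUZ:{C,G,T} ∩→ {C,T}; cost 0
[col 4] RW: children R:{C}, W:{G} ∪→ {C,G}; cost 1
[col 4] ERW: children E:{T}, RW:{C,G} ∪→ {C,G,T}; cost 1
[col 4] UZ: children U:{A}, Z:{T} ∪→ {A,T}; cost 1
[col 4] TUZ: children T:{G}, UZ:{A,T} ∪→ {A,G,T}; cost 1
[col 4] ERTUWZ: children ERW:{C,G,T}, TUZ:{A,G,T} ∩→ {G,T}; cost 0
[col 5] RW: children R:{T}, W:{A} ∪→ {A,T}; cost 1
[col 5] ERW: children E:{A}, RW:{A,T} ∩→ {A}; cost 0
[col 5] UZ: children U:{A}, Z:{C} ∪→ {A,C}; cost 1
[col 5] TUZ: children T:{C}, UZ:{A,C} ∩→ {C}; cost 0
[col 5] ERTUWZ: children ERW:{A}, TUZ:{C} ∪→ {A,C}; cost 1
[col 6] RW: children R:{A}, W:{A} ∩→ {A}; cost 0
[col 6] ERW: children E:{A}, RW:{A} ∩→ {A}; cost 0
[col 6] UZ: children U:{A}, Z:{C} ∪→ {A,C}; cost 1
[col 6] TUZ: children T:{A}, UZ:{A,C} ∩→ {A}; cost 0
[col 6] ERTUWZ: children ERW:{A}, TUZ:{A} ∩→ {A}; cost 0
per-site changes: [2, 3, 3, 4, 4, 3, 1]; total = 20

4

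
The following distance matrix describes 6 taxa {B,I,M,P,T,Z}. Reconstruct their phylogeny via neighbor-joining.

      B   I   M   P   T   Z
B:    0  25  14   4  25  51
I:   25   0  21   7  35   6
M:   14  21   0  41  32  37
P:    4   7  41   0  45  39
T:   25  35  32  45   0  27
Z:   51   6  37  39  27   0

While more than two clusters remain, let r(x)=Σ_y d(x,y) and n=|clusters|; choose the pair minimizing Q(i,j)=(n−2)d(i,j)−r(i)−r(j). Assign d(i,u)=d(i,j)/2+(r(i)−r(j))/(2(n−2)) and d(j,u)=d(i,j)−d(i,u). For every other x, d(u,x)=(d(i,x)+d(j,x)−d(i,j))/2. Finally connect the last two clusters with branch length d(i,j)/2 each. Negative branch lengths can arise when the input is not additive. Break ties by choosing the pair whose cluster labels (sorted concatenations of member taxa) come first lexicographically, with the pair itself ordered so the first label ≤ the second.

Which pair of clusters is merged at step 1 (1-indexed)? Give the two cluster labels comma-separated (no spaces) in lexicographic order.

B,P

iteration 1: select B,P (d=4, Q=-239); attach at lengths (-1/8, 33/8); label the merged cluster BP
  updated: d(BP,I)=14, d(BP,M)=51/2, d(BP,T)=33, d(BP,Z)=43
iteration 2: select I,Z (d=6, Q=-171); attach at lengths (-19/6, 55/6); label the merged cluster IZ
  updated: d(BP,IZ)=51/2, d(IZ,M)=26, d(IZ,T)=28
iteration 3: select BP,M (d=51/2, Q=-233/2); attach at lengths (103/8, 101/8); label the merged cluster BMP
  updated: d(BMP,IZ)=13, d(BMP,T)=79/4
iteration 4: select BMP,IZ (d=13, Q=-243/4); attach at lengths (19/8, 85/8); label the merged cluster BIMPZ
  updated: d(BIMPZ,T)=139/8
iteration 5: select BIMPZ,T (d=139/8); attach at lengths (139/16, 139/16); label the merged cluster BIMPTZ
final tree: ((((B:-1/8,P:33/8):103/8,M:101/8):19/8,(I:-19/6,Z:55/6):85/8):139/16,T:139/16)
total length: 527/8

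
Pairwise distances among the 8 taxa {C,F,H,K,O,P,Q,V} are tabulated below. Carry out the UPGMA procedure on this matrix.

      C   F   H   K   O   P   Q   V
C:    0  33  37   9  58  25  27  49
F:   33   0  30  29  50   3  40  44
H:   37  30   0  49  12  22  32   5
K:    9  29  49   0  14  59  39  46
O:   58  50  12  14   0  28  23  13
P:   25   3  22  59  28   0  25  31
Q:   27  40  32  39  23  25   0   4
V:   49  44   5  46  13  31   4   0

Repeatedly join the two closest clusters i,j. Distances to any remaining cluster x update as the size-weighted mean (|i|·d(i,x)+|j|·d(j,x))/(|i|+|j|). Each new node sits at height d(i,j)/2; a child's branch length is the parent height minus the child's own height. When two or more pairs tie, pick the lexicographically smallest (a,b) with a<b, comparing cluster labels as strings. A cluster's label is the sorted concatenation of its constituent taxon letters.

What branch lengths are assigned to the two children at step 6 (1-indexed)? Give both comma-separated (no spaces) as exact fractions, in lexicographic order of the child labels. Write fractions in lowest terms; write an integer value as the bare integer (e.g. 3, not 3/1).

123/8,31/4

1. join F+P (d=3) ⇒ FP; edges |F|=3/2, |P|=3/2
  updated: d(C,FP)=29, d(FP,H)=26, d(FP,K)=44, d(FP,O)=39, d(FP,Q)=65/2, d(FP,V)=75/2
2. join Q+V (d=4) ⇒ QV; edges |Q|=2, |V|=2
  updated: d(C,QV)=38, d(FP,QV)=35, d(H,QV)=37/2, d(K,QV)=85/2, d(O,QV)=18
3. join C+K (d=9) ⇒ CK; edges |C|=9/2, |K|=9/2
  updated: d(CK,FP)=73/2, d(CK,H)=43, d(CK,O)=36, d(CK,QV)=161/4
4. join H+O (d=12) ⇒ HO; edges |H|=6, |O|=6
  updated: d(CK,HO)=79/2, d(FP,HO)=65/2, d(HO,QV)=73/4
5. join HO+QV (d=73/4) ⇒ HOQV; edges |HO|=25/8, |QV|=57/8
  updated: d(CK,HOQV)=319/8, d(FP,HOQV)=135/4
6. join FP+HOQV (d=135/4) ⇒ FHOPQV; edges |FP|=123/8, |HOQV|=31/4
  updated: d(CK,FHOPQV)=155/4
7. join CK+FHOPQV (d=155/4) ⇒ CFHKOPQV; edges |CK|=119/8, |FHOPQV|=5/2
final tree: ((C:9/2,K:9/2):119/8,((F:3/2,P:3/2):123/8,((H:6,O:6):25/8,(Q:2,V:2):57/8):31/4):5/2)
total length: 315/4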